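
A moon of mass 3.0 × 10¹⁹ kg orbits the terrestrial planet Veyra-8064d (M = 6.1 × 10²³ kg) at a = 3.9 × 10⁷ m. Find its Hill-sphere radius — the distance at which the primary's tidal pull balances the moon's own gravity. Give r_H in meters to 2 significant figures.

r_H ≈ a (m/3M)^(1/3)
    = (3.9 × 10⁷) × (3.0 × 10¹⁹ / (3 × 6.1 × 10²³))^(1/3)
    = 9.9 × 10⁵ m

9.9 × 10⁵ m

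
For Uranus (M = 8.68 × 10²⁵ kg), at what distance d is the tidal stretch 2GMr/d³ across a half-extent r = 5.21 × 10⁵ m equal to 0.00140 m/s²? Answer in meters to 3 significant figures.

2GMr/d³ = a_tidal  ⇒  d = (2GMr / a_tidal)^(1/3)
d = (2 × 6.674×10⁻¹¹ × (8.68 × 10²⁵) × (5.21 × 10⁵) / (0.00140))^(1/3)
  = 1.63 × 10⁸ m

1.63 × 10⁸ m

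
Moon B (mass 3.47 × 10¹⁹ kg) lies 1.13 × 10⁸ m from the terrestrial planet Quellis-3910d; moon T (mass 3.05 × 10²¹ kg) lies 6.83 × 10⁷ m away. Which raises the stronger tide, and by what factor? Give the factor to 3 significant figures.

The tide-raising term goes as M/d³ (the gradient of a 1/d² field).
Moon B: (3.47 × 10¹⁹) / (1.13 × 10⁸)³ = 2.405 × 10⁻⁵
Moon T: (3.05 × 10²¹) / (6.83 × 10⁷)³ = 9.573 × 10⁻³
Ratio (larger/smaller) = 398

Moon T, by a factor of ≈ 398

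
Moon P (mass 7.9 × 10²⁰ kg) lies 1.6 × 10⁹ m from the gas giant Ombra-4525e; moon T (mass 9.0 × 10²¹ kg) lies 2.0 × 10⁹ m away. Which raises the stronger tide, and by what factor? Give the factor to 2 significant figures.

Tidal stretch scales as M/d³; compute that for each body.
Moon P: (7.9 × 10²⁰) / (1.6 × 10⁹)³ = 1.929 × 10⁻⁷
Moon T: (9.0 × 10²¹) / (2.0 × 10⁹)³ = 1.125 × 10⁻⁶
Ratio (larger/smaller) = 5.8

Moon T, by a factor of ≈ 5.8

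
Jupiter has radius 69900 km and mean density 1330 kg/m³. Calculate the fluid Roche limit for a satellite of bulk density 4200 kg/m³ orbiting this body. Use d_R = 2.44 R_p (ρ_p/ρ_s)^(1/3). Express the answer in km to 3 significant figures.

d_R = 2.44 × 69900 km × (1330/4200)^(1/3)
    = 1.16 × 10⁵ km

1.16 × 10⁵ km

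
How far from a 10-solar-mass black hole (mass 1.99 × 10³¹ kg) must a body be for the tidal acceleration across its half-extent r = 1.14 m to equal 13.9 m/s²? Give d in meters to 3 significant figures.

2GMr/d³ = a_tidal  ⇒  d = (2GMr / a_tidal)^(1/3)
d = (2 × 6.674×10⁻¹¹ × (1.99 × 10³¹) × (1.14) / (13.9))^(1/3)
  = 6.02 × 10⁶ m

6.02 × 10⁶ m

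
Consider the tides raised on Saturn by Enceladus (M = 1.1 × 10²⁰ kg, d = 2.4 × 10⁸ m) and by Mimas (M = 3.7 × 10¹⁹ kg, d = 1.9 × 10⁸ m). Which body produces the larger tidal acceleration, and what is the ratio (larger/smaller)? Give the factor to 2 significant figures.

Enceladus, by a factor of ≈ 1.5

The tide-raising term goes as M/d³ (the gradient of a 1/d² field).
Enceladus: (1.1 × 10²⁰) / (2.4 × 10⁸)³ = 7.957 × 10⁻⁶
Mimas: (3.7 × 10¹⁹) / (1.9 × 10⁸)³ = 5.394 × 10⁻⁶
Ratio (larger/smaller) = 1.5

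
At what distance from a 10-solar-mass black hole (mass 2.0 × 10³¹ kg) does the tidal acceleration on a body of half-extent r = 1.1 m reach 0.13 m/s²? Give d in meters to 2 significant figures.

2GMr/d³ = a_tidal  ⇒  d = (2GMr / a_tidal)^(1/3)
d = (2 × 6.674×10⁻¹¹ × (2.0 × 10³¹) × (1.1) / (0.13))^(1/3)
  = 2.8 × 10⁷ m

2.8 × 10⁷ m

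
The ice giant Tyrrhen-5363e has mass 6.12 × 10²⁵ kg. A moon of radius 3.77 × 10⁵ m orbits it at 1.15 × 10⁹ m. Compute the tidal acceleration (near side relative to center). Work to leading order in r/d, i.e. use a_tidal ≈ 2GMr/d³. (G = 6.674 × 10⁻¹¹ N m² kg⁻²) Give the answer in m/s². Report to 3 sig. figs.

2.02 × 10⁻⁶ m/s²

a_tidal = 2GMr/d³
        = 2 × (6.674 × 10⁻¹¹) × (6.12 × 10²⁵) × (3.77 × 10⁵) / (1.15 × 10⁹)³
        = 2.02 × 10⁻⁶ m/s²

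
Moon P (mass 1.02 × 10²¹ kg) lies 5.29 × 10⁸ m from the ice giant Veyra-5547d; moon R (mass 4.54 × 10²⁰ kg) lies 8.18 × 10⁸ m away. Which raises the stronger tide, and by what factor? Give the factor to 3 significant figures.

Tidal acceleration ∝ M/d³, so compare M/d³ for each.
Moon P: (1.02 × 10²¹) / (5.29 × 10⁸)³ = 6.890 × 10⁻⁶
Moon R: (4.54 × 10²⁰) / (8.18 × 10⁸)³ = 8.295 × 10⁻⁷
Ratio (larger/smaller) = 8.31

Moon P, by a factor of ≈ 8.31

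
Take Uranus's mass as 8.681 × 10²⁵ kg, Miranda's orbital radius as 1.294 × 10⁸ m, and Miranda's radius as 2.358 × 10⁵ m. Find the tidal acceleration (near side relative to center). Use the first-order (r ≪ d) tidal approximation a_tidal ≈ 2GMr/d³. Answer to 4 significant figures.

1.261 × 10⁻³ m/s²

Differencing GM/(d−r)² and GM/d² to first order in r/d gives 2GMr/d³.
Δa = 2GMr/d³
   = 2 × (6.674 × 10⁻¹¹) × (8.681 × 10²⁵) × (2.358 × 10⁵) / (1.294 × 10⁸)³
   = 1.261 × 10⁻³ m/s²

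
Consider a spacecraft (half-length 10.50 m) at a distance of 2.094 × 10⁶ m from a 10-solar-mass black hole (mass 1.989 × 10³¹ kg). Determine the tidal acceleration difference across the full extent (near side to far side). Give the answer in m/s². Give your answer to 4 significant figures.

Differencing GM/(d−r)² and GM/(d+r)² to first order in r/d gives 4GMr/d³.
a_tidal = 4GMr/d³
        = 4 × (6.674 × 10⁻¹¹) × (1.989 × 10³¹) × (10.50) / (2.094 × 10⁶)³
        = 6.072 × 10³ m/s²

6.072 × 10³ m/s²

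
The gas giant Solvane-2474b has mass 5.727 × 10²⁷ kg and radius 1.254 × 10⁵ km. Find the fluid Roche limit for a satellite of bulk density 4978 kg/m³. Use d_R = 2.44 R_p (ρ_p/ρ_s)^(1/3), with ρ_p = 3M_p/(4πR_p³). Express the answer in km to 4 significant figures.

ρ_p = 3M_p/(4πR_p³) = 3 × (5.727 × 10²⁷) / (4π × (1.254 × 10⁸ m)³) = 693.3 kg/m³
d_R = 2.44 × 1.254 × 10⁵ km × (693.3/4978)^(1/3)
    = 1.586 × 10⁵ km

1.586 × 10⁵ km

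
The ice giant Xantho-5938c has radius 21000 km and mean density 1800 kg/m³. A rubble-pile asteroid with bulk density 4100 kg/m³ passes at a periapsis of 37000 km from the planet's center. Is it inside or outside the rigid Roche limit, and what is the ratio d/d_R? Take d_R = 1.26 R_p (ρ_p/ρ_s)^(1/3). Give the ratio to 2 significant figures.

outside; d/d_R ≈ 1.8

d_R = 1.26 × (21000 km) × (1800/4100)^(1/3) = 20110 km
d/d_R = (37000) / (20110) = 1.8
Since d/d_R > 1, the body is outside the Roche limit.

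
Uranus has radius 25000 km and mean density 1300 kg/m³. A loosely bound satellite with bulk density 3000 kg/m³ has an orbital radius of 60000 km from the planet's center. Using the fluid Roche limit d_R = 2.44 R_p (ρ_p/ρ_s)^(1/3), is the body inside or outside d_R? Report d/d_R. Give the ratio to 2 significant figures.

outside; d/d_R ≈ 1.3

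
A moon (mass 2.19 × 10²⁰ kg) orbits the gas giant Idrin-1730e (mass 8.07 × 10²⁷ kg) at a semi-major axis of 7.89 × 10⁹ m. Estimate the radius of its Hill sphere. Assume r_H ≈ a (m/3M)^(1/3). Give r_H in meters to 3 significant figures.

1.64 × 10⁷ m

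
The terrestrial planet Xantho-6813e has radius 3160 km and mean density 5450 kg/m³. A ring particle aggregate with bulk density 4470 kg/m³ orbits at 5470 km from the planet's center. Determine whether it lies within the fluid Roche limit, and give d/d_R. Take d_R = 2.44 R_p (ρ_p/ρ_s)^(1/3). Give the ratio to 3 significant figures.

inside; d/d_R ≈ 0.664

d_R = 2.44 × (3160 km) × (5450/4470)^(1/3) = 8237 km
d/d_R = (5470) / (8237) = 0.664
Since d/d_R < 1, the body is inside the Roche limit.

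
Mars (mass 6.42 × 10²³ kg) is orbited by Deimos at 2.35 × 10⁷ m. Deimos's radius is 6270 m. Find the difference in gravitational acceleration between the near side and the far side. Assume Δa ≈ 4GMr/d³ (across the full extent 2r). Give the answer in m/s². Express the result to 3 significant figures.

The field gradient is 2GM/d³; across the full diameter 2r the difference is 4GMr/d³.
Δa = 4GMr/d³
   = 4 × (6.674 × 10⁻¹¹) × (6.42 × 10²³) × (6270) / (2.35 × 10⁷)³
   = 8.28 × 10⁻⁵ m/s²

8.28 × 10⁻⁵ m/s²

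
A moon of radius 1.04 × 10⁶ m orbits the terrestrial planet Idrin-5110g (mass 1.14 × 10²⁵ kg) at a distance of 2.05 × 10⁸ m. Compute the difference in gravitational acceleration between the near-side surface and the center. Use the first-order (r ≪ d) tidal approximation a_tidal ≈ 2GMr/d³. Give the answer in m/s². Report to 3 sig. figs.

1.84 × 10⁻⁴ m/s²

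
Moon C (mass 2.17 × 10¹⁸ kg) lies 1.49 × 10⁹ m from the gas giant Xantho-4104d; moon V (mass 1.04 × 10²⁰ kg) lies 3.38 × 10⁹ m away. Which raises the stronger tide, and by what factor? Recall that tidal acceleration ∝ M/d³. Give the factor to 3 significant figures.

Tidal acceleration ∝ M/d³, so compare M/d³ for each.
Moon C: (2.17 × 10¹⁸) / (1.49 × 10⁹)³ = 6.560 × 10⁻¹⁰
Moon V: (1.04 × 10²⁰) / (3.38 × 10⁹)³ = 2.693 × 10⁻⁹
Ratio (larger/smaller) = 4.11

Moon V, by a factor of ≈ 4.11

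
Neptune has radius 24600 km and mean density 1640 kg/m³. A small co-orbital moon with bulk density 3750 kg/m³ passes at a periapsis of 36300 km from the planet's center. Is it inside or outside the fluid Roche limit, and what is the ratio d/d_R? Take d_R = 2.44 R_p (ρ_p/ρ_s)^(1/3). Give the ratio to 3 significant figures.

inside; d/d_R ≈ 0.797

d_R = 2.44 × (24600 km) × (1640/3750)^(1/3) = 45560 km
d/d_R = (36300) / (45560) = 0.797
Since d/d_R < 1, the body is inside the Roche limit.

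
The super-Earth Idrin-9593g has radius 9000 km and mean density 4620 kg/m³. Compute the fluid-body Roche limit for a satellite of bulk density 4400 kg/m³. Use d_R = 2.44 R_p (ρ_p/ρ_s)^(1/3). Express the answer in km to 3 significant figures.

22300 km

d_R = 2.44 × 9000 km × (4620/4400)^(1/3)
    = 22300 km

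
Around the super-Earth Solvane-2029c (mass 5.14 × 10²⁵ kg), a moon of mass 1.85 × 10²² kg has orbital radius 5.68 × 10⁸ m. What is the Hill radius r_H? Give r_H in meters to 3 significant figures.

r_H ≈ a (m/3M)^(1/3)
    = (5.68 × 10⁸) × (1.85 × 10²² / (3 × 5.14 × 10²⁵))^(1/3)
    = 2.80 × 10⁷ m

2.80 × 10⁷ m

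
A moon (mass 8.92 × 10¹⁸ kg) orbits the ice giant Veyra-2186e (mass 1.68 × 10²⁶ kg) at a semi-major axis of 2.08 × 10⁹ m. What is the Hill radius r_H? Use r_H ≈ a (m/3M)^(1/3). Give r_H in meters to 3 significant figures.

r_H ≈ a (m/3M)^(1/3)
    = (2.08 × 10⁹) × (8.92 × 10¹⁸ / (3 × 1.68 × 10²⁶))^(1/3)
    = 5.42 × 10⁶ m

5.42 × 10⁶ m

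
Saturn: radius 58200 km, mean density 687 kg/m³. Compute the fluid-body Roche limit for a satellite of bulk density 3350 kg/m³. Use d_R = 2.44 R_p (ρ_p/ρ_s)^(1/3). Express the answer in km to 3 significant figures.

83700 km

d_R = 2.44 × 58200 km × (687/3350)^(1/3)
    = 83700 km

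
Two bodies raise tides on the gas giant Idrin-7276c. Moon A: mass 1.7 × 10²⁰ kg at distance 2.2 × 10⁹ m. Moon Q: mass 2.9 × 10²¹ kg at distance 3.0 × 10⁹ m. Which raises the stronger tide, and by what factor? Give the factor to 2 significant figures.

Tidal acceleration ∝ M/d³, so compare M/d³ for each.
Moon A: (1.7 × 10²⁰) / (2.2 × 10⁹)³ = 1.597 × 10⁻⁸
Moon Q: (2.9 × 10²¹) / (3.0 × 10⁹)³ = 1.074 × 10⁻⁷
Ratio (larger/smaller) = 6.7

Moon Q, by a factor of ≈ 6.7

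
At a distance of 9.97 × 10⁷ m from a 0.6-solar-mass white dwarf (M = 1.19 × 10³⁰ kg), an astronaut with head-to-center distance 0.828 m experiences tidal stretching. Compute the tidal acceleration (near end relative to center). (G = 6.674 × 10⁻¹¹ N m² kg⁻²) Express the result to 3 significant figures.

Since r ≪ d, expand the inverse-square field across one radius to get the leading 2GMr/d³ term.
a_tidal = 2GMr/d³
        = 2 × (6.674 × 10⁻¹¹) × (1.19 × 10³⁰) × (0.828) / (9.97 × 10⁷)³
        = 1.33 × 10⁻⁴ m/s²

1.33 × 10⁻⁴ m/s²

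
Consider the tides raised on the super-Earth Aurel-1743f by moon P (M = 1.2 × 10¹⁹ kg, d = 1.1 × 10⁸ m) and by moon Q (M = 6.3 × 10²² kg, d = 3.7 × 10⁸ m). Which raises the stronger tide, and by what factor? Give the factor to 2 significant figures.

Moon Q, by a factor of ≈ 140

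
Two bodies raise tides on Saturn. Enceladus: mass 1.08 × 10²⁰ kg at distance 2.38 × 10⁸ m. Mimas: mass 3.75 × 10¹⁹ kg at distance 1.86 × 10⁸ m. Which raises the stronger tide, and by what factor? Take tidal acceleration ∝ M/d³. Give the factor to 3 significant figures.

Enceladus, by a factor of ≈ 1.37

The tide-raising term goes as M/d³ (the gradient of a 1/d² field).
Enceladus: (1.08 × 10²⁰) / (2.38 × 10⁸)³ = 8.011 × 10⁻⁶
Mimas: (3.75 × 10¹⁹) / (1.86 × 10⁸)³ = 5.828 × 10⁻⁶
Ratio (larger/smaller) = 1.37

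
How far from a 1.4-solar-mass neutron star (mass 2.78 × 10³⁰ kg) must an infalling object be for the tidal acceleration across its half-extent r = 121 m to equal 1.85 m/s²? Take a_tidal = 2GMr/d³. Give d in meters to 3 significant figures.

2.90 × 10⁷ m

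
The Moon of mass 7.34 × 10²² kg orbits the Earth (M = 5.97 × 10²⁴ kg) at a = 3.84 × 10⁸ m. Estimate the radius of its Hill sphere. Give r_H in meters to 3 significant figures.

r_H ≈ a (m/3M)^(1/3)
    = (3.84 × 10⁸) × (7.34 × 10²² / (3 × 5.97 × 10²⁴))^(1/3)
    = 6.15 × 10⁷ m

6.15 × 10⁷ m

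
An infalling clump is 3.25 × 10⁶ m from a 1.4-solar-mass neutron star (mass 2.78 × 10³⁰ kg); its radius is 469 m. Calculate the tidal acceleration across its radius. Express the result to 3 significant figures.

5.07 × 10³ m/s²

a_tidal = 2GMr/d³
        = 2 × (6.674 × 10⁻¹¹) × (2.78 × 10³⁰) × (469) / (3.25 × 10⁶)³
        = 5.07 × 10³ m/s²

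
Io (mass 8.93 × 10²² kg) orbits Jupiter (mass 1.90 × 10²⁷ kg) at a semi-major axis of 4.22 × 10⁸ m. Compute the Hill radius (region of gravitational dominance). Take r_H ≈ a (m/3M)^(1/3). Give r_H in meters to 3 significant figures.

r_H ≈ a (m/3M)^(1/3)
    = (4.22 × 10⁸) × (8.93 × 10²² / (3 × 1.90 × 10²⁷))^(1/3)
    = 1.06 × 10⁷ m

1.06 × 10⁷ m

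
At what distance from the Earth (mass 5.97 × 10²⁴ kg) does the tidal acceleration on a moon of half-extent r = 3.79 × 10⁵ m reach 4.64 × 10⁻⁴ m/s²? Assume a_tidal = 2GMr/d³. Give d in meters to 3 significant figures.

8.67 × 10⁷ m

2GMr/d³ = a_tidal  ⇒  d = (2GMr / a_tidal)^(1/3)
d = (2 × 6.674×10⁻¹¹ × (5.97 × 10²⁴) × (3.79 × 10⁵) / (4.64 × 10⁻⁴))^(1/3)
  = 8.67 × 10⁷ m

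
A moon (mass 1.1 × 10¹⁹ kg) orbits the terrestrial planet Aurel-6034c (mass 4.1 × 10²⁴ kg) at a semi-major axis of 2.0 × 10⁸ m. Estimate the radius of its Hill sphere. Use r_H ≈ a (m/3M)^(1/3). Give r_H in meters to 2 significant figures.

1.9 × 10⁶ m

r_H ≈ a (m/3M)^(1/3)
    = (2.0 × 10⁸) × (1.1 × 10¹⁹ / (3 × 4.1 × 10²⁴))^(1/3)
    = 1.9 × 10⁶ m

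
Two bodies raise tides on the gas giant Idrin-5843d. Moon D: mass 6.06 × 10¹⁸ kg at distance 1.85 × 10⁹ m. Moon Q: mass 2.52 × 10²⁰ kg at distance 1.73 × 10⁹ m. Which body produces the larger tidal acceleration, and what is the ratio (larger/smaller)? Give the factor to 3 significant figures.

Tidal stretch scales as M/d³; compute that for each body.
Moon D: (6.06 × 10¹⁸) / (1.85 × 10⁹)³ = 9.571 × 10⁻¹⁰
Moon Q: (2.52 × 10²⁰) / (1.73 × 10⁹)³ = 4.867 × 10⁻⁸
Ratio (larger/smaller) = 50.9

Moon Q, by a factor of ≈ 50.9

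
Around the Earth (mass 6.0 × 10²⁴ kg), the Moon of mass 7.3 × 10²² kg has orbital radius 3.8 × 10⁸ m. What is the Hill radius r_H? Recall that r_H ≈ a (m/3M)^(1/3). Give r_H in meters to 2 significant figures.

6.1 × 10⁷ m

r_H ≈ a (m/3M)^(1/3)
    = (3.8 × 10⁸) × (7.3 × 10²² / (3 × 6.0 × 10²⁴))^(1/3)
    = 6.1 × 10⁷ m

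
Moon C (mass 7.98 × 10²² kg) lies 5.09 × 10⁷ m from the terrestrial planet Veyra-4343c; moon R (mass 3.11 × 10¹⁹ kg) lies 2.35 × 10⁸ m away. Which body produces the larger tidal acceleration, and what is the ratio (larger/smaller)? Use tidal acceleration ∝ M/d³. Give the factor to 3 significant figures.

Moon C, by a factor of ≈ 2.53 × 10⁵

Compare M/d³ for the two perturbers:
Moon C: (7.98 × 10²²) / (5.09 × 10⁷)³ = 6.051 × 10⁻¹
Moon R: (3.11 × 10¹⁹) / (2.35 × 10⁸)³ = 2.396 × 10⁻⁶
Ratio (larger/smaller) = 2.53 × 10⁵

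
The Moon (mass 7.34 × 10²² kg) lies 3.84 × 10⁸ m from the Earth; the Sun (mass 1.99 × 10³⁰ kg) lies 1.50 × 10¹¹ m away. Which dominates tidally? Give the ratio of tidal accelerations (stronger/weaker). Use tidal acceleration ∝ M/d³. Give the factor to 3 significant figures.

Compare M/d³ for the two perturbers:
The Moon: (7.34 × 10²²) / (3.84 × 10⁸)³ = 1.296 × 10⁻³
The Sun: (1.99 × 10³⁰) / (1.50 × 10¹¹)³ = 5.896 × 10⁻⁴
Ratio (larger/smaller) = 2.20

The Moon, by a factor of ≈ 2.20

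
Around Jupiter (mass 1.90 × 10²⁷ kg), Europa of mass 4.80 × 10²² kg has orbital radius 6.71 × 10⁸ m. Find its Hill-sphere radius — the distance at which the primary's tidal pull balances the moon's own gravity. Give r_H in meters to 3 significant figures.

1.37 × 10⁷ m

r_H ≈ a (m/3M)^(1/3)
    = (6.71 × 10⁸) × (4.80 × 10²² / (3 × 1.90 × 10²⁷))^(1/3)
    = 1.37 × 10⁷ m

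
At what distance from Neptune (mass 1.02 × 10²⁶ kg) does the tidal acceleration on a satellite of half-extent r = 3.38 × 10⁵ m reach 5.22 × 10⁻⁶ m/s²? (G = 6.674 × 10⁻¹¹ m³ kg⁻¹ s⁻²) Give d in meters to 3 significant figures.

2GMr/d³ = a_tidal  ⇒  d = (2GMr / a_tidal)^(1/3)
d = (2 × 6.674×10⁻¹¹ × (1.02 × 10²⁶) × (3.38 × 10⁵) / (5.22 × 10⁻⁶))^(1/3)
  = 9.59 × 10⁸ m

9.59 × 10⁸ m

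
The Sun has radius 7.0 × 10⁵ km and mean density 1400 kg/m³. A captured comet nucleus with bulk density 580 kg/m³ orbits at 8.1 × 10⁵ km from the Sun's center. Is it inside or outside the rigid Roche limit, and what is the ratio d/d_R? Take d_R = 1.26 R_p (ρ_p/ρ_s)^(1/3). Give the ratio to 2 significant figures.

inside; d/d_R ≈ 0.68

d_R = 1.26 × (7.0 × 10⁵ km) × (1400/580)^(1/3) = 1.183 × 10⁶ km
d/d_R = (8.1 × 10⁵) / (1.183 × 10⁶) = 0.68
Since d/d_R < 1, the body is inside the Roche limit.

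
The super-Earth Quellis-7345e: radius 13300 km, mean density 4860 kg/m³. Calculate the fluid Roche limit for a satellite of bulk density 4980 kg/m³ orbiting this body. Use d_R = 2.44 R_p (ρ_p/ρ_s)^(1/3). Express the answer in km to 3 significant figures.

d_R = 2.44 × 13300 km × (4860/4980)^(1/3)
    = 32200 km

32200 km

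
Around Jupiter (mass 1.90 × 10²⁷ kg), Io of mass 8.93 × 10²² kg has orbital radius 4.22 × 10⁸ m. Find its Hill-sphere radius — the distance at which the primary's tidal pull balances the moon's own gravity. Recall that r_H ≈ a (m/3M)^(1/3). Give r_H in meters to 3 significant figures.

r_H ≈ a (m/3M)^(1/3)
    = (4.22 × 10⁸) × (8.93 × 10²² / (3 × 1.90 × 10²⁷))^(1/3)
    = 1.06 × 10⁷ m

1.06 × 10⁷ m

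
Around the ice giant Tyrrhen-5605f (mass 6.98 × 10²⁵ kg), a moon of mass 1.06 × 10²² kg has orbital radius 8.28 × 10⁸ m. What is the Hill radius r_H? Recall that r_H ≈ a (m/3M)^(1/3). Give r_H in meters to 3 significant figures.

r_H ≈ a (m/3M)^(1/3)
    = (8.28 × 10⁸) × (1.06 × 10²² / (3 × 6.98 × 10²⁵))^(1/3)
    = 3.06 × 10⁷ m

3.06 × 10⁷ m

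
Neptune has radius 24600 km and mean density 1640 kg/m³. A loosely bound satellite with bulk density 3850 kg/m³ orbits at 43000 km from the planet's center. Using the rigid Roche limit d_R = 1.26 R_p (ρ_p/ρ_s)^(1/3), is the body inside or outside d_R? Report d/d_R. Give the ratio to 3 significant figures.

outside; d/d_R ≈ 1.84

d_R = 1.26 × (24600 km) × (1640/3850)^(1/3) = 23320 km
d/d_R = (43000) / (23320) = 1.84
Since d/d_R > 1, the body is outside the Roche limit.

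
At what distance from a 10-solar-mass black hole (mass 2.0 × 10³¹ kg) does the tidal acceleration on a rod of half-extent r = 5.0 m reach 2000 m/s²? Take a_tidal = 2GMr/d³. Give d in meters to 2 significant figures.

2GMr/d³ = a_tidal  ⇒  d = (2GMr / a_tidal)^(1/3)
d = (2 × 6.674×10⁻¹¹ × (2.0 × 10³¹) × (5.0) / (2000))^(1/3)
  = 1.9 × 10⁶ m

1.9 × 10⁶ m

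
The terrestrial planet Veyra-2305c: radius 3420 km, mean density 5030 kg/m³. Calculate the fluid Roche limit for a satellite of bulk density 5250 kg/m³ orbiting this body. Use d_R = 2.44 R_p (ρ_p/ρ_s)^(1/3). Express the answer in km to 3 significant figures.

8230 km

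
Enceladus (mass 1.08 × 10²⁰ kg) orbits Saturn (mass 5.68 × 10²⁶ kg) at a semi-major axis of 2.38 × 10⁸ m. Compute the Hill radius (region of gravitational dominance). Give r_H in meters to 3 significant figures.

r_H ≈ a (m/3M)^(1/3)
    = (2.38 × 10⁸) × (1.08 × 10²⁰ / (3 × 5.68 × 10²⁶))^(1/3)
    = 9.49 × 10⁵ m

9.49 × 10⁵ m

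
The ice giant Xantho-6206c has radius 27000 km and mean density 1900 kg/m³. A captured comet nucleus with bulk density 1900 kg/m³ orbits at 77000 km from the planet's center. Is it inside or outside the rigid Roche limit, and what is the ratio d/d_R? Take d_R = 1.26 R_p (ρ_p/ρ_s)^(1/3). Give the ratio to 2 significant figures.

outside; d/d_R ≈ 2.3

d_R = 1.26 × (27000 km) × (1900/1900)^(1/3) = 34020 km
d/d_R = (77000) / (34020) = 2.3
Since d/d_R > 1, the body is outside the Roche limit.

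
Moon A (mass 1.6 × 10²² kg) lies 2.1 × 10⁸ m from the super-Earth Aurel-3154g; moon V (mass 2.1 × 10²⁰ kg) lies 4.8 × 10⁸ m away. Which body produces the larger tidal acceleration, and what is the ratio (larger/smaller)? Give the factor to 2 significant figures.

The tide-raising term goes as M/d³ (the gradient of a 1/d² field).
Moon A: (1.6 × 10²²) / (2.1 × 10⁸)³ = 1.728 × 10⁻³
Moon V: (2.1 × 10²⁰) / (4.8 × 10⁸)³ = 1.899 × 10⁻⁶
Ratio (larger/smaller) = 910

Moon A, by a factor of ≈ 910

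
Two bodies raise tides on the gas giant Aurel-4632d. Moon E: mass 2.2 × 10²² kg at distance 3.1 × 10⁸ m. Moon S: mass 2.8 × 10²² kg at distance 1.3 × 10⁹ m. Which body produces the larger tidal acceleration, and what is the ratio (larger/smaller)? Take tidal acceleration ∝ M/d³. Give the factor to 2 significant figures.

Tidal acceleration ∝ M/d³, so compare M/d³ for each.
Moon E: (2.2 × 10²²) / (3.1 × 10⁸)³ = 7.385 × 10⁻⁴
Moon S: (2.8 × 10²²) / (1.3 × 10⁹)³ = 1.274 × 10⁻⁵
Ratio (larger/smaller) = 58

Moon E, by a factor of ≈ 58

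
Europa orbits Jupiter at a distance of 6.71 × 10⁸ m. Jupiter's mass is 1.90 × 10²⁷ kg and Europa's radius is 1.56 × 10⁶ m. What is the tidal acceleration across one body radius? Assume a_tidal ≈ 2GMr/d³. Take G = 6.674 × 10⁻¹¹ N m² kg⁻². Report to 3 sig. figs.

Δa = 2GMr/d³
   = 2 × (6.674 × 10⁻¹¹) × (1.90 × 10²⁷) × (1.56 × 10⁶) / (6.71 × 10⁸)³
   = 1.31 × 10⁻³ m/s²

1.31 × 10⁻³ m/s²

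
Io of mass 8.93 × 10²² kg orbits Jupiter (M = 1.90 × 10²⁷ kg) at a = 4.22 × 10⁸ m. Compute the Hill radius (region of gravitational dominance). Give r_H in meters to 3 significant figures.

1.06 × 10⁷ m

r_H ≈ a (m/3M)^(1/3)
    = (4.22 × 10⁸) × (8.93 × 10²² / (3 × 1.90 × 10²⁷))^(1/3)
    = 1.06 × 10⁷ m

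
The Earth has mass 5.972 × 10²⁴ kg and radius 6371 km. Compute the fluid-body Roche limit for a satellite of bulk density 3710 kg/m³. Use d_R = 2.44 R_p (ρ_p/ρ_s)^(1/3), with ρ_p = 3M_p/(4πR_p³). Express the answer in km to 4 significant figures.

ρ_p = 3M_p/(4πR_p³) = 3 × (5.972 × 10²⁴) / (4π × (6.371 × 10⁶ m)³) = 5513 kg/m³
d_R = 2.44 × 6371 km × (5513/3710)^(1/3)
    = 17740 km

17740 km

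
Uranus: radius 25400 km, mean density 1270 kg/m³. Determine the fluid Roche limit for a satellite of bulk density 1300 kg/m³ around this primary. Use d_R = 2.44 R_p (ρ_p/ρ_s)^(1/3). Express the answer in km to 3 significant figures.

61500 km

d_R = 2.44 × 25400 km × (1270/1300)^(1/3)
    = 61500 km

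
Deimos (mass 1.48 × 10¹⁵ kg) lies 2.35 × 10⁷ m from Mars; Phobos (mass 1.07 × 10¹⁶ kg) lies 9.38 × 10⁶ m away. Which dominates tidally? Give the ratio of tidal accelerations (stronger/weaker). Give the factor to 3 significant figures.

The tide-raising term goes as M/d³ (the gradient of a 1/d² field).
Deimos: (1.48 × 10¹⁵) / (2.35 × 10⁷)³ = 1.140 × 10⁻⁷
Phobos: (1.07 × 10¹⁶) / (9.38 × 10⁶)³ = 1.297 × 10⁻⁵
Ratio (larger/smaller) = 114

Phobos, by a factor of ≈ 114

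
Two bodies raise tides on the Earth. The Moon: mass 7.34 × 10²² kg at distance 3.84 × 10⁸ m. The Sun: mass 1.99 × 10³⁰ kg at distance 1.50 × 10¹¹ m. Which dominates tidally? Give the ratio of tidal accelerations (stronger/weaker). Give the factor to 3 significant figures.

The Moon, by a factor of ≈ 2.20

Compare M/d³ for the two perturbers:
The Moon: (7.34 × 10²²) / (3.84 × 10⁸)³ = 1.296 × 10⁻³
The Sun: (1.99 × 10³⁰) / (1.50 × 10¹¹)³ = 5.896 × 10⁻⁴
Ratio (larger/smaller) = 2.20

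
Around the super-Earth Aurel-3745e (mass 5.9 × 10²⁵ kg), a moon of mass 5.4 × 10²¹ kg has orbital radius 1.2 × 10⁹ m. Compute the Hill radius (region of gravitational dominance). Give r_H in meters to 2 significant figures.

3.7 × 10⁷ m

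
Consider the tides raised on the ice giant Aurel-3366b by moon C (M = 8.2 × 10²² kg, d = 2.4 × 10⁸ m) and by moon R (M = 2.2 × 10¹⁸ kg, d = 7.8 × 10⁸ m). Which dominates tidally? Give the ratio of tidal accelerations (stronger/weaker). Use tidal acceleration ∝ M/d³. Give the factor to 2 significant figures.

Moon C, by a factor of ≈ 1.3 × 10⁶

Tidal stretch scales as M/d³; compute that for each body.
Moon C: (8.2 × 10²²) / (2.4 × 10⁸)³ = 5.932 × 10⁻³
Moon R: (2.2 × 10¹⁸) / (7.8 × 10⁸)³ = 4.636 × 10⁻⁹
Ratio (larger/smaller) = 1.3 × 10⁶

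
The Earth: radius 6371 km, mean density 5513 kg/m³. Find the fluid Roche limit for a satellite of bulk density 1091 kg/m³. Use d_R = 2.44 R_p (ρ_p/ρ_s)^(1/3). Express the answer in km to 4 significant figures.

d_R = 2.44 × 6371 km × (5513/1091)^(1/3)
    = 26680 km

26680 km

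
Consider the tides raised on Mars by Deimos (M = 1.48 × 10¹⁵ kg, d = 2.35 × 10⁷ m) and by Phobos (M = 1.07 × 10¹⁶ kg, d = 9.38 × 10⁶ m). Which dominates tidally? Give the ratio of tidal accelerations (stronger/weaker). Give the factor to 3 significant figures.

Phobos, by a factor of ≈ 114

The tide-raising term goes as M/d³ (the gradient of a 1/d² field).
Deimos: (1.48 × 10¹⁵) / (2.35 × 10⁷)³ = 1.140 × 10⁻⁷
Phobos: (1.07 × 10¹⁶) / (9.38 × 10⁶)³ = 1.297 × 10⁻⁵
Ratio (larger/smaller) = 114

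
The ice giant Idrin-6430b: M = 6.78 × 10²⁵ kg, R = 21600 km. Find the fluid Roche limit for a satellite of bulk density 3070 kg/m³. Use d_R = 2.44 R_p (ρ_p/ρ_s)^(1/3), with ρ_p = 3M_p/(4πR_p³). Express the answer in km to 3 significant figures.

42500 km

ρ_p = 3M_p/(4πR_p³) = 3 × (6.78 × 10²⁵) / (4π × (2.16 × 10⁷ m)³) = 1610 kg/m³
d_R = 2.44 × 21600 km × (1610/3070)^(1/3)
    = 42500 km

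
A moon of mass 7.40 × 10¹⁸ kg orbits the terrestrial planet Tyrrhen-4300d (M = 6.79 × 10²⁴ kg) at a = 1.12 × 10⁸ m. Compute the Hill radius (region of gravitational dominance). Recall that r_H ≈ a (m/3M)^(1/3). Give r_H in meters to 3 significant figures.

r_H ≈ a (m/3M)^(1/3)
    = (1.12 × 10⁸) × (7.40 × 10¹⁸ / (3 × 6.79 × 10²⁴))^(1/3)
    = 7.99 × 10⁵ m

7.99 × 10⁵ m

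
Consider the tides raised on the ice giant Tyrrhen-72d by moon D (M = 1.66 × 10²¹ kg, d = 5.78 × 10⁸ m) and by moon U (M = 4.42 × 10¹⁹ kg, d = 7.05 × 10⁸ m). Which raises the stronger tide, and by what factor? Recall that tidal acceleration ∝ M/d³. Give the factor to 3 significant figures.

Tidal stretch scales as M/d³; compute that for each body.
Moon D: (1.66 × 10²¹) / (5.78 × 10⁸)³ = 8.597 × 10⁻⁶
Moon U: (4.42 × 10¹⁹) / (7.05 × 10⁸)³ = 1.261 × 10⁻⁷
Ratio (larger/smaller) = 68.2

Moon D, by a factor of ≈ 68.2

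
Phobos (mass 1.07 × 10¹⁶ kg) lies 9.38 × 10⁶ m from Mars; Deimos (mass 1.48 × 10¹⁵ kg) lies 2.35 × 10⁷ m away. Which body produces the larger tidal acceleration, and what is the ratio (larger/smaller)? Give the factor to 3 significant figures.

Phobos, by a factor of ≈ 114

Compare M/d³ for the two perturbers:
Phobos: (1.07 × 10¹⁶) / (9.38 × 10⁶)³ = 1.297 × 10⁻⁵
Deimos: (1.48 × 10¹⁵) / (2.35 × 10⁷)³ = 1.140 × 10⁻⁷
Ratio (larger/smaller) = 114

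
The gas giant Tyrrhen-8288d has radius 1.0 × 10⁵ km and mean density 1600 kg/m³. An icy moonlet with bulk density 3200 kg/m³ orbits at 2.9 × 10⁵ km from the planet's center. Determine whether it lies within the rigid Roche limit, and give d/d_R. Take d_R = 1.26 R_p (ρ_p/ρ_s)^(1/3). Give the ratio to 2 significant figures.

outside; d/d_R ≈ 2.9

d_R = 1.26 × (1.0 × 10⁵ km) × (1600/3200)^(1/3) = 1.000 × 10⁵ km
d/d_R = (2.9 × 10⁵) / (1.000 × 10⁵) = 2.9
Since d/d_R > 1, the body is outside the Roche limit.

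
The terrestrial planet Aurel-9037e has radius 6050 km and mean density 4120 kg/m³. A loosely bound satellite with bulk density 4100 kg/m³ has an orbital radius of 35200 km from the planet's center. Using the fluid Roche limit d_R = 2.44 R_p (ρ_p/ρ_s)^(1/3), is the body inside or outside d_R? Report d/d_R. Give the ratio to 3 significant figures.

outside; d/d_R ≈ 2.38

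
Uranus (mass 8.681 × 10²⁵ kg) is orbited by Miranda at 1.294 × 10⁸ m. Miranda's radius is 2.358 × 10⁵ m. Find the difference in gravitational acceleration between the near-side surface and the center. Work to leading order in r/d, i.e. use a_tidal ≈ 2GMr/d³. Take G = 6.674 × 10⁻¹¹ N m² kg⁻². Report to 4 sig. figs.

1.261 × 10⁻³ m/s²

Δa = 2GMr/d³
   = 2 × (6.674 × 10⁻¹¹) × (8.681 × 10²⁵) × (2.358 × 10⁵) / (1.294 × 10⁸)³
   = 1.261 × 10⁻³ m/s²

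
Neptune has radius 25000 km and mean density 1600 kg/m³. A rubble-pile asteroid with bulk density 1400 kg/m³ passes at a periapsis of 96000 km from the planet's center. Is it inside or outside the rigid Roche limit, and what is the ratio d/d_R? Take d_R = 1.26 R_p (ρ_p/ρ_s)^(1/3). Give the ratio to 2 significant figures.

outside; d/d_R ≈ 2.9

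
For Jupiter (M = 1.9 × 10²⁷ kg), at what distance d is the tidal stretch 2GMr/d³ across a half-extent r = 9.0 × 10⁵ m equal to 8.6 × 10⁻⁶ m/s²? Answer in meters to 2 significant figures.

2GMr/d³ = a_tidal  ⇒  d = (2GMr / a_tidal)^(1/3)
d = (2 × 6.674×10⁻¹¹ × (1.9 × 10²⁷) × (9.0 × 10⁵) / (8.6 × 10⁻⁶))^(1/3)
  = 3.0 × 10⁹ m

3.0 × 10⁹ m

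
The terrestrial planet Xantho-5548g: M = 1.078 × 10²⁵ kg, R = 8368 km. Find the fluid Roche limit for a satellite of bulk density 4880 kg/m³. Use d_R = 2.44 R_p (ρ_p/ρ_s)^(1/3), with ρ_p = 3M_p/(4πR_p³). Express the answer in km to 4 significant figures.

ρ_p = 3M_p/(4πR_p³) = 3 × (1.078 × 10²⁵) / (4π × (8.368 × 10⁶ m)³) = 4392 kg/m³
d_R = 2.44 × 8368 km × (4392/4880)^(1/3)
    = 19710 km

19710 km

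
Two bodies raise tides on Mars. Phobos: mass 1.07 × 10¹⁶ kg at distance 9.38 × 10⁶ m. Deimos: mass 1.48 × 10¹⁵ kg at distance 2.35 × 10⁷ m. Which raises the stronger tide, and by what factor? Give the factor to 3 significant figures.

Phobos, by a factor of ≈ 114

The tide-raising term goes as M/d³ (the gradient of a 1/d² field).
Phobos: (1.07 × 10¹⁶) / (9.38 × 10⁶)³ = 1.297 × 10⁻⁵
Deimos: (1.48 × 10¹⁵) / (2.35 × 10⁷)³ = 1.140 × 10⁻⁷
Ratio (larger/smaller) = 114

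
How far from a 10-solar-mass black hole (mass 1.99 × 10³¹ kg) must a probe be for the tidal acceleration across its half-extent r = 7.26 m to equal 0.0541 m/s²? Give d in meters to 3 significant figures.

7.09 × 10⁷ m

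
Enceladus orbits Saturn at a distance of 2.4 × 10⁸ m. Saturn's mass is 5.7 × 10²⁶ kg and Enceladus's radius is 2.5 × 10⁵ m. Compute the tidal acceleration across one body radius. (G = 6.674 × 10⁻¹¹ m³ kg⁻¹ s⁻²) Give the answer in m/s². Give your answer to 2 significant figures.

Δg = 2GMr/d³
   = 2 × (6.674 × 10⁻¹¹) × (5.7 × 10²⁶) × (2.5 × 10⁵) / (2.4 × 10⁸)³
   = 1.4 × 10⁻³ m/s²

1.4 × 10⁻³ m/s²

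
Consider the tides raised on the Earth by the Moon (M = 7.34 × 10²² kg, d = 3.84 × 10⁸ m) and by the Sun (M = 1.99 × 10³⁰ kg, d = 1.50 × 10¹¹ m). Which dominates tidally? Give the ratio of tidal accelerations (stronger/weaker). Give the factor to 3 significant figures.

The Moon, by a factor of ≈ 2.20

Tidal acceleration ∝ M/d³, so compare M/d³ for each.
The Moon: (7.34 × 10²²) / (3.84 × 10⁸)³ = 1.296 × 10⁻³
The Sun: (1.99 × 10³⁰) / (1.50 × 10¹¹)³ = 5.896 × 10⁻⁴
Ratio (larger/smaller) = 2.20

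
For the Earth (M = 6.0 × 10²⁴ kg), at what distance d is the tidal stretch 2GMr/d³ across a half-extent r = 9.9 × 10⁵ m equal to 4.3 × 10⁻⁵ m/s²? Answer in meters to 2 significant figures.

2GMr/d³ = a_tidal  ⇒  d = (2GMr / a_tidal)^(1/3)
d = (2 × 6.674×10⁻¹¹ × (6.0 × 10²⁴) × (9.9 × 10⁵) / (4.3 × 10⁻⁵))^(1/3)
  = 2.6 × 10⁸ m

2.6 × 10⁸ m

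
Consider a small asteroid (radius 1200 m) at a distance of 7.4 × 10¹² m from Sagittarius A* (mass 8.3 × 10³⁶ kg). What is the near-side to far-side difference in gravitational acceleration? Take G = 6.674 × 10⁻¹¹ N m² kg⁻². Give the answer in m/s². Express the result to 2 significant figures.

6.6 × 10⁻⁹ m/s²

a_tidal = 4GMr/d³
        = 4 × (6.674 × 10⁻¹¹) × (8.3 × 10³⁶) × (1200) / (7.4 × 10¹²)³
        = 6.6 × 10⁻⁹ m/s²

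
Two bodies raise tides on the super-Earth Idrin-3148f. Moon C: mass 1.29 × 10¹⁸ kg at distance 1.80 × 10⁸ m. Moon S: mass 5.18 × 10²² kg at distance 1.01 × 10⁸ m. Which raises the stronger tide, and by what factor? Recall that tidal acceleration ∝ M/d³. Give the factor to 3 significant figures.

Tidal acceleration ∝ M/d³, so compare M/d³ for each.
Moon C: (1.29 × 10¹⁸) / (1.80 × 10⁸)³ = 2.212 × 10⁻⁷
Moon S: (5.18 × 10²²) / (1.01 × 10⁸)³ = 5.028 × 10⁻²
Ratio (larger/smaller) = 2.27 × 10⁵

Moon S, by a factor of ≈ 2.27 × 10⁵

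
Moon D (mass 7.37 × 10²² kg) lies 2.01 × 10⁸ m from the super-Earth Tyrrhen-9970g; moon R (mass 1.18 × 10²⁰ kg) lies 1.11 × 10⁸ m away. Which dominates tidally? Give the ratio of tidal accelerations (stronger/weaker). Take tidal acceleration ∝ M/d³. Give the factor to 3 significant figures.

Moon D, by a factor of ≈ 105

The tide-raising term goes as M/d³ (the gradient of a 1/d² field).
Moon D: (7.37 × 10²²) / (2.01 × 10⁸)³ = 9.076 × 10⁻³
Moon R: (1.18 × 10²⁰) / (1.11 × 10⁸)³ = 8.628 × 10⁻⁵
Ratio (larger/smaller) = 105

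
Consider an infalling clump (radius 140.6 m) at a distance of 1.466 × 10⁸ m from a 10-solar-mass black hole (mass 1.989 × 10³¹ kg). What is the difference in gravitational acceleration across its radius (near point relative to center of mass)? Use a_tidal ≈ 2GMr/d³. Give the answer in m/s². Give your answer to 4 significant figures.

a_tidal = 2GMr/d³
        = 2 × (6.674 × 10⁻¹¹) × (1.989 × 10³¹) × (140.6) / (1.466 × 10⁸)³
        = 1.185 × 10⁻¹ m/s²

1.185 × 10⁻¹ m/s²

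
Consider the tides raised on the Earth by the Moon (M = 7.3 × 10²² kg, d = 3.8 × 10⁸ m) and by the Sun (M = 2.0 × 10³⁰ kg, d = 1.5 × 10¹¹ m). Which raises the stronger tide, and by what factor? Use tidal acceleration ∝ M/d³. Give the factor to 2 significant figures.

The tide-raising term goes as M/d³ (the gradient of a 1/d² field).
The Moon: (7.3 × 10²²) / (3.8 × 10⁸)³ = 1.330 × 10⁻³
The Sun: (2.0 × 10³⁰) / (1.5 × 10¹¹)³ = 5.926 × 10⁻⁴
Ratio (larger/smaller) = 2.2

The Moon, by a factor of ≈ 2.2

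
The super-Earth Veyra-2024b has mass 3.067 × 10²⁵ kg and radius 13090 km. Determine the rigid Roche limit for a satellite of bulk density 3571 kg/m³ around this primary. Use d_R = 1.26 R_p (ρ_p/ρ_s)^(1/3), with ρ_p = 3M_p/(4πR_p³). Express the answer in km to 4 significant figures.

ρ_p = 3M_p/(4πR_p³) = 3 × (3.067 × 10²⁵) / (4π × (1.309 × 10⁷ m)³) = 3264 kg/m³
d_R = 1.26 × 13090 km × (3264/3571)^(1/3)
    = 16010 km

16010 km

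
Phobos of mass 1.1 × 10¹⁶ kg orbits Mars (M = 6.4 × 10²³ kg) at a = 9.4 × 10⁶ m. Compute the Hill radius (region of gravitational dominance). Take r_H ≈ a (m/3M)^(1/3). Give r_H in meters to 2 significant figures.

r_H ≈ a (m/3M)^(1/3)
    = (9.4 × 10⁶) × (1.1 × 10¹⁶ / (3 × 6.4 × 10²³))^(1/3)
    = 1.7 × 10⁴ m

1.7 × 10⁴ m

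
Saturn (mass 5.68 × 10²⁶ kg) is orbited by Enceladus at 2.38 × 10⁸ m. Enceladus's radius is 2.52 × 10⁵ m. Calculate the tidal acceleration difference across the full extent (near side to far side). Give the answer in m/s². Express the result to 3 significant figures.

2.83 × 10⁻³ m/s²

Differencing GM/(d−r)² and GM/(d+r)² to first order in r/d gives 4GMr/d³.
a_tidal = 4GMr/d³
        = 4 × (6.674 × 10⁻¹¹) × (5.68 × 10²⁶) × (2.52 × 10⁵) / (2.38 × 10⁸)³
        = 2.83 × 10⁻³ m/s²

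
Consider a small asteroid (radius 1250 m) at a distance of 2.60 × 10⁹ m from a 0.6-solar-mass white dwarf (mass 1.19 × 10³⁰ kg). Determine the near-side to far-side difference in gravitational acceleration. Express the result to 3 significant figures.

2.26 × 10⁻⁵ m/s²

Differencing GM/(d−r)² and GM/(d+r)² to first order in r/d gives 4GMr/d³.
a_tidal = 4GMr/d³
        = 4 × (6.674 × 10⁻¹¹) × (1.19 × 10³⁰) × (1250) / (2.60 × 10⁹)³
        = 2.26 × 10⁻⁵ m/s²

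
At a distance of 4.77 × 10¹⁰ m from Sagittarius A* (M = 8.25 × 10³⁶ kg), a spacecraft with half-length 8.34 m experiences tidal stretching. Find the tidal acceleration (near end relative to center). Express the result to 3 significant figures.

Δg = 2GMr/d³
   = 2 × (6.674 × 10⁻¹¹) × (8.25 × 10³⁶) × (8.34) / (4.77 × 10¹⁰)³
   = 8.46 × 10⁻⁵ m/s²

8.46 × 10⁻⁵ m/s²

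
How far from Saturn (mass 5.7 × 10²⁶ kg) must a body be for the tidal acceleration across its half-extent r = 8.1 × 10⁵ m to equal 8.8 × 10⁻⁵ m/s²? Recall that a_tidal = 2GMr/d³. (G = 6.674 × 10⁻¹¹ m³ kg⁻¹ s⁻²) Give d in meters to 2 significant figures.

2GMr/d³ = a_tidal  ⇒  d = (2GMr / a_tidal)^(1/3)
d = (2 × 6.674×10⁻¹¹ × (5.7 × 10²⁶) × (8.1 × 10⁵) / (8.8 × 10⁻⁵))^(1/3)
  = 8.9 × 10⁸ m

8.9 × 10⁸ m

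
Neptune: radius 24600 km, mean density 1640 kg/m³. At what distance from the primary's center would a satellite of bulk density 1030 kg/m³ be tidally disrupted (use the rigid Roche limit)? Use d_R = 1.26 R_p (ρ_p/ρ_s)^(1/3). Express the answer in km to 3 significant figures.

d_R = 1.26 × 24600 km × (1640/1030)^(1/3)
    = 36200 km

36200 km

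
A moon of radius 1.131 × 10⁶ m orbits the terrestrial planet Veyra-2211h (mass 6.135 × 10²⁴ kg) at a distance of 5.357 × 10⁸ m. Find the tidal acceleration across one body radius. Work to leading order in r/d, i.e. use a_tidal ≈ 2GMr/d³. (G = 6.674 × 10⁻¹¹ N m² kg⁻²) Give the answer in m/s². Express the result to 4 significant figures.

6.025 × 10⁻⁶ m/s²

Δa = 2GMr/d³
   = 2 × (6.674 × 10⁻¹¹) × (6.135 × 10²⁴) × (1.131 × 10⁶) / (5.357 × 10⁸)³
   = 6.025 × 10⁻⁶ m/s²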